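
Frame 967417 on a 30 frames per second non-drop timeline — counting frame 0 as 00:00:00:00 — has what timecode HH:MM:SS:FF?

08:57:27:07

967417 ÷ 30 = 32247 full seconds, remainder 7 frames.
32247 s = 8 h 57 min 27 s.
Timecode: 08:57:27:07.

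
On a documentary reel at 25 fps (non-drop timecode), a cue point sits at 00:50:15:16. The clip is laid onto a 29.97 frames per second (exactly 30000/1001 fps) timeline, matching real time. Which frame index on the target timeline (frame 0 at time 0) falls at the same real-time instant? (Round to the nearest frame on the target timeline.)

frame 90379

Source frame index: (0×3600 + 50×60 + 15) × 25 + 16 = 75391.
Real time: 75391 / (25) = 75391/25 s.
Target frame: (75391/25) × (30000/1001) = 90469200/1001 ≈ 90378.821 → 90379.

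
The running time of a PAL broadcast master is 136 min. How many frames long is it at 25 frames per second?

204000 frames

136 min = 8160 s.
Frames = 8160 × 25 = 204000.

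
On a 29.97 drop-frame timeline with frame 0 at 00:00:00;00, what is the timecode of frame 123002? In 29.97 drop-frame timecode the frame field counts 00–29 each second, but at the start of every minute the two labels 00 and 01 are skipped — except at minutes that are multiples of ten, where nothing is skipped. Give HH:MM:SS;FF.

Each 10-minute DF block holds 10 × 60 × 30 − 9 × 2 = 17982 frames. 123002 ÷ 17982 → 6 full blocks, remainder 15110.
Within the partial block the first minute is 1800 frames and each further minute 1798, so 8 further minute boundaries passed. Total skipped labels = 18 × 6 + 2 × 8 = 124.
Non-drop label index = 123002 + 124 = 123126; at 30 labels/s that is 01:08:24:06, i.e. DF 01:08:24;06.

01:08:24;06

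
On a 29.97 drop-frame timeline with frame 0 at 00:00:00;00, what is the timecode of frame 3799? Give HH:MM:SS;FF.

Each 10-minute DF block holds 10 × 60 × 30 − 9 × 2 = 17982 frames. 3799 ÷ 17982 → 0 full blocks, remainder 3799.
Within the partial block the first minute is 1800 frames and each further minute 1798, so 2 further minute boundaries passed. Total skipped labels = 18 × 0 + 2 × 2 = 4.
Non-drop label index = 3799 + 4 = 3803; at 30 labels/s that is 00:02:06:23, i.e. DF 00:02:06;23.

00:02:06;23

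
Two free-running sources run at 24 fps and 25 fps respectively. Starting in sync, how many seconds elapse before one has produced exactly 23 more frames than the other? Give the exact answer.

23 seconds

The gap grows by |25 − 24| = 1 frame per second.
Time for a 23-frame gap: 23 ÷ (1) = 23 s.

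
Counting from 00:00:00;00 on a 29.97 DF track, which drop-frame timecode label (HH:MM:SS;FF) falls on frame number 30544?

00:16:59;04

Each 10-minute DF block holds 10 × 60 × 30 − 9 × 2 = 17982 frames. 30544 ÷ 17982 → 1 full block, remainder 12562.
Within the partial block the first minute is 1800 frames and each further minute 1798, so 6 further minute boundaries passed. Total skipped labels = 18 × 1 + 2 × 6 = 30.
Non-drop label index = 30544 + 30 = 30574; at 30 labels/s that is 00:16:59:04, i.e. DF 00:16:59;04.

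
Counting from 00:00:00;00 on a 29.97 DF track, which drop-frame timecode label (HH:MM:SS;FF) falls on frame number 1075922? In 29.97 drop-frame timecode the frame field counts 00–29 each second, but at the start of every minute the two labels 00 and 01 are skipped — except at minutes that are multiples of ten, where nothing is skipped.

Each 10-minute DF block holds 10 × 60 × 30 − 9 × 2 = 17982 frames. 1075922 ÷ 17982 → 59 full blocks, remainder 14984.
Within the partial block the first minute is 1800 frames and each further minute 1798, so 8 further minute boundaries passed. Total skipped labels = 18 × 59 + 2 × 8 = 1078.
Non-drop label index = 1075922 + 1078 = 1077000; at 30 labels/s that is 09:58:20:00, i.e. DF 09:58:20;00.

09:58:20;00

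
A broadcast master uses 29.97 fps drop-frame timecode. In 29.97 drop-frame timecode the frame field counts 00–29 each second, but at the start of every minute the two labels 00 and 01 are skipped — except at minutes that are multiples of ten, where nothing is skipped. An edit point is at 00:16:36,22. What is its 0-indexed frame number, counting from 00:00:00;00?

29872

Complete 10-minute blocks: 1, each 17982 frames → 17982.
Remaining 6 whole minutes in the current block: 1800 + 5 × 1798 = 10790 frames.
Within the current minute: 36 × 30 + 22 − 2 = 1100 (labels ;00/;01 skipped at this minute). Total = 17982 + 10790 + 1100 = 29872.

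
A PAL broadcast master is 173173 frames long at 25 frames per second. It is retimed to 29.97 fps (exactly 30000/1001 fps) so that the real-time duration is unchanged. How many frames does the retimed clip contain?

Target frames = source frames × (target rate / source rate) = 173173 × (30000/1001)/(25) = 173173 × 1200/1001 = 207600.

207600 frames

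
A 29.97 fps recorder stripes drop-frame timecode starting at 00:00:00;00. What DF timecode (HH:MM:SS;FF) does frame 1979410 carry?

Ten DF minutes hold 17982 frames, so frame 1979410 lies in block 110 (frames 1978020–1996001) with 1390 frames into that block.
The block's first minute is 1800 frames and the rest 1798 each; 1390 frames reaches minute 0, so 110 × 18 + 0 × 2 = 1980 labels have been skipped so far.
Adding those back, label number 1979410 + 1980 = 1981390 at 30 labels/s is 66046 s + 10 f = 18 h 20 min 46 s frame 10, i.e. 18:20:46;10.

18:20:46;10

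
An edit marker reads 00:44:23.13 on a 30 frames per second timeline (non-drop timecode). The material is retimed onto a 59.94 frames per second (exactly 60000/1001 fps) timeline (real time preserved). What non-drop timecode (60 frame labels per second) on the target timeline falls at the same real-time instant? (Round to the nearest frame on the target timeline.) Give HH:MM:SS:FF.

00:44:20:46

Source frame index: (0×3600 + 44×60 + 23) × 30 + 13 = 79903.
Real time: 79903 / (30) = 79903/30 s.
Target frame: (79903/30) × (60000/1001) = 159806000/1001 ≈ 159646.354 → 159646.
At 60 labels/s: frame 159646 → 00:44:20:46.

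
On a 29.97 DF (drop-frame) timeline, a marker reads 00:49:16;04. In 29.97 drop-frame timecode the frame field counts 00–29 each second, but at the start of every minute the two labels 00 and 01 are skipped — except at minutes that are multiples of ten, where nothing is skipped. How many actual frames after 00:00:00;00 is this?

As if non-drop at 30 labels/s: (0 × 3600 + 49 × 60 + 16) × 30 + 4 = 88684.
Minute boundaries passed: 49; those not divisible by 10: 49 − 4 = 45; dropped labels = 2 × 45 = 90.
Actual frame index = 88684 − 90 = 88594.

88594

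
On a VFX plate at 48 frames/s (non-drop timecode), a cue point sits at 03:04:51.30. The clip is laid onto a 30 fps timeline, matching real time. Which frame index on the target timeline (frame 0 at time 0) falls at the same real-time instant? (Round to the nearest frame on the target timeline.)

frame 332749

Source frame index: (3×3600 + 4×60 + 51) × 48 + 30 = 532398.
Real time: 532398 / (48) = 88733/8 s.
Target frame: (88733/8) × (30) = 1330995/4 ≈ 332748.750 → 332749.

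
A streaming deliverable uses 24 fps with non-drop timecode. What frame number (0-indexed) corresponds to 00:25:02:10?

Total seconds to the label: (0 × 3600 + 25 × 60 + 2) = 1502.
Frame index = 1502 × 24 + 10 = 36058.

frame 36058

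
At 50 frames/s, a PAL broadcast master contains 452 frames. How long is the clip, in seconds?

9.04 seconds

Running time = 452 / (50) = 9.04 s.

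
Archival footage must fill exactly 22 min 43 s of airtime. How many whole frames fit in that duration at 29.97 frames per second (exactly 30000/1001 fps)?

40849 frames

22 min 43 s = 1363 s.
Frames = 1363 × 30000/1001 = 40890000/1001 ≈ 40849.1508.
Complete frames: 40849.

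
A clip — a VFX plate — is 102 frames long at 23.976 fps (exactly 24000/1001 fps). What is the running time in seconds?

4.25425 seconds

Running time = 102 / (24000/1001) = 4.25425 s.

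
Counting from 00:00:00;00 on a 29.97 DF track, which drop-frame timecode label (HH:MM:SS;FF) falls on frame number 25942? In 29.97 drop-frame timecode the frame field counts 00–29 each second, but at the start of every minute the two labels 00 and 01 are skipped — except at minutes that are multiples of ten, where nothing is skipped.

00:14:25;18

Ten DF minutes hold 17982 frames, so frame 25942 lies in block 1 (frames 17982–35963) with 7960 frames into that block.
The block's first minute is 1800 frames and the rest 1798 each; 7960 frames reaches minute 4, so 1 × 18 + 4 × 2 = 26 labels have been skipped so far.
Adding those back, label number 25942 + 26 = 25968 at 30 labels/s is 865 s + 18 f = 0 h 14 min 25 s frame 18, i.e. 00:14:25;18.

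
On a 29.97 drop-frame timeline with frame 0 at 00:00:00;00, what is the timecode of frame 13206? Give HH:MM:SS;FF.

Ten DF minutes hold 17982 frames, so frame 13206 lies in block 0 (frames 0–17981) with 13206 frames into that block.
The block's first minute is 1800 frames and the rest 1798 each; 13206 frames reaches minute 7, so 0 × 18 + 7 × 2 = 14 labels have been skipped so far.
Adding those back, label number 13206 + 14 = 13220 at 30 labels/s is 440 s + 20 f = 0 h 7 min 20 s frame 20, i.e. 00:07:20;20.

00:07:20;20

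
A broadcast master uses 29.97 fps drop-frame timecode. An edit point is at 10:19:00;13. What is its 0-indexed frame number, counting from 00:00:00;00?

1113097

Complete 10-minute blocks: 61, each 17982 frames → 1096902.
Remaining 9 whole minutes in the current block: 1800 + 8 × 1798 = 16184 frames.
Within the current minute: 0 × 30 + 13 − 2 = 11 (labels ;00/;01 skipped at this minute). Total = 1096902 + 16184 + 11 = 1113097.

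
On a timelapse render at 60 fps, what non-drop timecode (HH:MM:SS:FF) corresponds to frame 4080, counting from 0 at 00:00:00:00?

00:01:08:00

4080 ÷ 60 = 68 full seconds, remainder 0 frames.
68 s = 0 h 1 min 8 s.
Timecode: 00:01:08:00.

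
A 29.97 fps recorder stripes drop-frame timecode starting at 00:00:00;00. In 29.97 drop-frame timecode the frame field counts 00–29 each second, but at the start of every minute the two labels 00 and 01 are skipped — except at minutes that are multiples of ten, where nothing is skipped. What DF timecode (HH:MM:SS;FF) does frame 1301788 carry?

Ten DF minutes hold 17982 frames, so frame 1301788 lies in block 72 (frames 1294704–1312685) with 7084 frames into that block.
The block's first minute is 1800 frames and the rest 1798 each; 7084 frames reaches minute 3, so 72 × 18 + 3 × 2 = 1302 labels have been skipped so far.
Adding those back, label number 1301788 + 1302 = 1303090 at 30 labels/s is 43436 s + 10 f = 12 h 3 min 56 s frame 10, i.e. 12:03:56;10.

12:03:56;10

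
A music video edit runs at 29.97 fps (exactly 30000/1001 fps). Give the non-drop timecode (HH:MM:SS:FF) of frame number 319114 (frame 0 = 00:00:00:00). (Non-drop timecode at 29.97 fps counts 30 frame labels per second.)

02:57:17:04

319114 ÷ 30 = 10637 full seconds, remainder 4 frames.
10637 s = 2 h 57 min 17 s.
Timecode: 02:57:17:04.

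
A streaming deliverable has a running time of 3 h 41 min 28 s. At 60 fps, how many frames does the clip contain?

3 h 41 min 28 s = 13288 s.
Frames = 13288 × 60 = 797280.

797280 frames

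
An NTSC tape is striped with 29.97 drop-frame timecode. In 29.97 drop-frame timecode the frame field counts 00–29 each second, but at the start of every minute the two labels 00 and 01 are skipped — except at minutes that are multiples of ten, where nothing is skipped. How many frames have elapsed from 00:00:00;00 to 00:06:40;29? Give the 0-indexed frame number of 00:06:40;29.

12017

As if non-drop at 30 labels/s: (0 × 3600 + 6 × 60 + 40) × 30 + 29 = 12029.
Minute boundaries passed: 6; those not divisible by 10: 6 − 0 = 6; dropped labels = 2 × 6 = 12.
Actual frame index = 12029 − 12 = 12017.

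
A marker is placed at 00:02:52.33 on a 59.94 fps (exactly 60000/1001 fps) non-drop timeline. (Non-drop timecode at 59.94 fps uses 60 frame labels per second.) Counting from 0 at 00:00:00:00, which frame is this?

Total seconds to the label: (0 × 3600 + 2 × 60 + 52) = 172.
Frame index = 172 × 60 + 33 = 10353.

10353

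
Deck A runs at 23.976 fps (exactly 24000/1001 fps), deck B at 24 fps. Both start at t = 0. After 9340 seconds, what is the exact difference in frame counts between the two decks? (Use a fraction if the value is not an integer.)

A emits 24000/1001 × 9340 = 224160000/1001 frames; B emits 24 × 9340 = 224160.
Difference = 224160/1001 frames (≈ 223.9361); B is ahead of A.

224160/1001 frames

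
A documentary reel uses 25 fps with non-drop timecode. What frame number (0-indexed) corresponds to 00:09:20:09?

14009

Total seconds to the label: (0 × 3600 + 9 × 60 + 20) = 560.
Frame index = 560 × 25 + 9 = 14009.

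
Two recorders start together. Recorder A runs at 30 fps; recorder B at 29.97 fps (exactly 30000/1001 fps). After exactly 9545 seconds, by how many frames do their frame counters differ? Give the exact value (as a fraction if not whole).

286350/1001 frames

A emits 30 × 9545 = 286350 frames; B emits 30000/1001 × 9545 = 286350000/1001.
Difference = 286350/1001 frames (≈ 286.0639); B is behind A.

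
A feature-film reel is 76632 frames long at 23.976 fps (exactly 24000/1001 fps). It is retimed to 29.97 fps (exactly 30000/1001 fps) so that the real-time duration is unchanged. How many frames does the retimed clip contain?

95790 frames

Target frames = source frames × (target rate / source rate) = 76632 × (30000/1001)/(24000/1001) = 76632 × 5/4 = 95790.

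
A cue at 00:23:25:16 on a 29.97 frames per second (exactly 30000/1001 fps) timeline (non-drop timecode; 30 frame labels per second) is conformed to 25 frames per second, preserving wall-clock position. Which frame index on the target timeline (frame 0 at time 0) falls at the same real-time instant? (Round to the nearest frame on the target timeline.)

frame 35173

Source frame index: (0×3600 + 23×60 + 25) × 30 + 16 = 42166.
Real time: 42166 / (30000/1001) = 21104083/15000 s.
Target frame: (21104083/15000) × (25) = 21104083/600 ≈ 35173.472 → 35173.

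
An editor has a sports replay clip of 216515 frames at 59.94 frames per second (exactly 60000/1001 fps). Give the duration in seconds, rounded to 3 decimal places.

3612.192 seconds

Running time = 216515 × 1001/60000 = 43346303/12000 s ≈ 3612.192 s.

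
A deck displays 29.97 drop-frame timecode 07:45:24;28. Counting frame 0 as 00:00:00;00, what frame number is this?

As if non-drop at 30 labels/s: (7 × 3600 + 45 × 60 + 24) × 30 + 28 = 837748.
Minute boundaries passed: 465; those not divisible by 10: 465 − 46 = 419; dropped labels = 2 × 419 = 838.
Actual frame index = 837748 − 838 = 836910.

836910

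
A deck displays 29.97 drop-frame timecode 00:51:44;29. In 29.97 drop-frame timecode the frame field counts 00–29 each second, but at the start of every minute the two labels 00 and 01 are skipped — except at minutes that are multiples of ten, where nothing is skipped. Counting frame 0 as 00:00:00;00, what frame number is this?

93057

Complete 10-minute blocks: 5, each 17982 frames → 89910.
Remaining 1 whole minute in the current block: 1800 + 0 × 1798 = 1800 frames.
Within the current minute: 44 × 30 + 29 − 2 = 1347 (labels ;00/;01 skipped at this minute). Total = 89910 + 1800 + 1347 = 93057.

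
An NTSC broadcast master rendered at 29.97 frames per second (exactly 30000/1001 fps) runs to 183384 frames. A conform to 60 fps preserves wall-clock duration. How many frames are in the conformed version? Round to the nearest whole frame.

367135 frames

Frames at target rate = 183384 × (60) / (30000/1001) = 45891846/125 ≈ 367134.768.
Nearest whole frame: 367135.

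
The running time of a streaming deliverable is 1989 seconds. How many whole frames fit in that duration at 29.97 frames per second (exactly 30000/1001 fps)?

Frames = 1989 × 30000/1001 = 4590000/77 ≈ 59610.3896.
Complete frames: 59610.

59610 frames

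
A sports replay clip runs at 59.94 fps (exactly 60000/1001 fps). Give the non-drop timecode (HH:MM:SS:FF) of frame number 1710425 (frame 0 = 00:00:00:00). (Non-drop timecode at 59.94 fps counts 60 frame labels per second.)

1710425 ÷ 60 = 28507 full seconds, remainder 5 frames.
28507 s = 7 h 55 min 7 s.
Timecode: 07:55:07:05.

07:55:07:05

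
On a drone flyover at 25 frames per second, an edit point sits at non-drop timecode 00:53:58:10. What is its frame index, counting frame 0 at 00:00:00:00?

Total seconds to the label: (0 × 3600 + 53 × 60 + 58) = 3238.
Frame index = 3238 × 25 + 10 = 80960.

frame 80960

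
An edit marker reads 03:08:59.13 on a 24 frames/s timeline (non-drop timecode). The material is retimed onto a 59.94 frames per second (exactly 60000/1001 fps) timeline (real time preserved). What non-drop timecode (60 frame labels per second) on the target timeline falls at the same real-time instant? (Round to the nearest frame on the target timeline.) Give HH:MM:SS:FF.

Source frame index: (3×3600 + 8×60 + 59) × 24 + 13 = 272149.
Real time: 272149 / (24) = 272149/24 s.
Target frame: (272149/24) × (60000/1001) = 680372500/1001 ≈ 679692.807 → 679693.
At 60 labels/s: frame 679693 → 03:08:48:13.

03:08:48:13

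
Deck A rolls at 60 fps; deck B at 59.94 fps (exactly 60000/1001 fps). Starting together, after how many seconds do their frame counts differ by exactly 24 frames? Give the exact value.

400.4 seconds

The gap grows by |60000/1001 − 60| = 60/1001 frames per second.
Time for a 24-frame gap: 24 ÷ (60/1001) = 400.4 s.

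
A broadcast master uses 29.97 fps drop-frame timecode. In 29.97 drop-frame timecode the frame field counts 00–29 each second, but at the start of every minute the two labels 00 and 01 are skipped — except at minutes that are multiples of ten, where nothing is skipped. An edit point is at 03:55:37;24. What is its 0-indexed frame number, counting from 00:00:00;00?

423710

As if non-drop at 30 labels/s: (3 × 3600 + 55 × 60 + 37) × 30 + 24 = 424134.
Minute boundaries passed: 235; those not divisible by 10: 235 − 23 = 212; dropped labels = 2 × 212 = 424.
Actual frame index = 424134 − 424 = 423710.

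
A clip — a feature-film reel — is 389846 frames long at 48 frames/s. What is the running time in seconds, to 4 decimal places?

Running time = 389846 × 1/48 = 194923/24 s ≈ 8121.7917 s.

8121.7917 seconds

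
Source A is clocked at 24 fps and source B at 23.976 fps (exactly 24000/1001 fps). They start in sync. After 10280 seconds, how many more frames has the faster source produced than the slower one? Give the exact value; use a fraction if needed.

A emits 24 × 10280 = 246720 frames; B emits 24000/1001 × 10280 = 246720000/1001.
Difference = 246720/1001 frames (≈ 246.4735); B is behind A.

246720/1001 frames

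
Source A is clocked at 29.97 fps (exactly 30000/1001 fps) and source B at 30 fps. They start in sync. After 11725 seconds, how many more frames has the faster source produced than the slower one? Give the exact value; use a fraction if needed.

50250/143 frames

A emits 30000/1001 × 11725 = 50250000/143 frames; B emits 30 × 11725 = 351750.
Difference = 50250/143 frames (≈ 351.3986); B is ahead of A.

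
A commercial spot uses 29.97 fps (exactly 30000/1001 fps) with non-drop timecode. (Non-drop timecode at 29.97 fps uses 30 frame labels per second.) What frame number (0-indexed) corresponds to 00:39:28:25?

71065

Total seconds to the label: (0 × 3600 + 39 × 60 + 28) = 2368.
Frame index = 2368 × 30 + 25 = 71065.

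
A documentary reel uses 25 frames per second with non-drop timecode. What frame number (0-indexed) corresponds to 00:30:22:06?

frame 45556

Total seconds to the label: (0 × 3600 + 30 × 60 + 22) = 1822.
Frame index = 1822 × 25 + 6 = 45556.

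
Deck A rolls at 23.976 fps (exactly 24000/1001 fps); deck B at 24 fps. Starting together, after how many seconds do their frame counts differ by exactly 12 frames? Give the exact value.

500.5 seconds

The gap grows by |24 − 24000/1001| = 24/1001 frames per second.
Time for a 12-frame gap: 12 ÷ (24/1001) = 500.5 s.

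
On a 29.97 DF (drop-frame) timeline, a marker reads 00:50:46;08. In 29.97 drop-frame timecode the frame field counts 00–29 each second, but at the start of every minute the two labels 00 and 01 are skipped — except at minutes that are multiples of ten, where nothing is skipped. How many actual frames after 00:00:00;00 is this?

Complete 10-minute blocks: 5, each 17982 frames → 89910.
Remaining 0 whole minutes in the current block: 0 frames.
Within the current minute: 46 × 30 + 8 = 1388. Total = 89910 + 0 + 1388 = 91298.

91298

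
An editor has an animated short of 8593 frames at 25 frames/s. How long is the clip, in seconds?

343.72 seconds

Running time = 8593 / (25) = 343.72 s.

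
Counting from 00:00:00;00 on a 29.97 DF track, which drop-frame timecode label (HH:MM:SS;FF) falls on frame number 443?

00:00:14;23

Each 10-minute DF block holds 10 × 60 × 30 − 9 × 2 = 17982 frames. 443 ÷ 17982 → 0 full blocks, remainder 443.
Within the partial block the first minute is 1800 frames and each further minute 1798, so 0 further minute boundaries passed. Total skipped labels = 18 × 0 + 2 × 0 = 0.
Non-drop label index = 443 + 0 = 443; at 30 labels/s that is 00:00:14:23, i.e. DF 00:00:14;23.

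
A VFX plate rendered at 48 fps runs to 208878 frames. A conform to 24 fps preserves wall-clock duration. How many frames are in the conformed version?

104439 frames

Target frames = source frames × (target rate / source rate) = 208878 × (24)/(48) = 208878 × 1/2 = 104439.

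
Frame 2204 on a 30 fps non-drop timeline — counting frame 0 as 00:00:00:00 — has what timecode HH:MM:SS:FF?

2204 ÷ 30 = 73 full seconds, remainder 14 frames.
73 s = 0 h 1 min 13 s.
Timecode: 00:01:13:14.

00:01:13:14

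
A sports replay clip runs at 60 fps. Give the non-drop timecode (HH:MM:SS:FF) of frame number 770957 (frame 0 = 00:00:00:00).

03:34:09:17

770957 ÷ 60 = 12849 full seconds, remainder 17 frames.
12849 s = 3 h 34 min 9 s.
Timecode: 03:34:09:17.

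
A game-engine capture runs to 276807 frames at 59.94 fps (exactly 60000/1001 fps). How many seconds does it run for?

Running time = 276807 / (60000/1001) = 4618.06345 s.

4618.06345 seconds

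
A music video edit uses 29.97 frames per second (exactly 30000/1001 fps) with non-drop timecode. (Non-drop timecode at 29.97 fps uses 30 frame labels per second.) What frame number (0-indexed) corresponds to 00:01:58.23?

Total seconds to the label: (0 × 3600 + 1 × 60 + 58) = 118.
Frame index = 118 × 30 + 23 = 3563.

frame 3563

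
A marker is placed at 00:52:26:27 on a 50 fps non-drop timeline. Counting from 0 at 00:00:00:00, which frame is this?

157327

Total seconds to the label: (0 × 3600 + 52 × 60 + 26) = 3146.
Frame index = 3146 × 50 + 27 = 157327.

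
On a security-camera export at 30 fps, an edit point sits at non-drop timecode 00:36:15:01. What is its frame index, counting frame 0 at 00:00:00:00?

Total seconds to the label: (0 × 3600 + 36 × 60 + 15) = 2175.
Frame index = 2175 × 30 + 1 = 65251.

frame 65251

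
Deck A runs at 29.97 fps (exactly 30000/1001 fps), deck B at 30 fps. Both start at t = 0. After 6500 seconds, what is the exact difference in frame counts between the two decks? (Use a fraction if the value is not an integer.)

A emits 30000/1001 × 6500 = 15000000/77 frames; B emits 30 × 6500 = 195000.
Difference = 15000/77 frames (≈ 194.8052); B is ahead of A.

15000/77 frames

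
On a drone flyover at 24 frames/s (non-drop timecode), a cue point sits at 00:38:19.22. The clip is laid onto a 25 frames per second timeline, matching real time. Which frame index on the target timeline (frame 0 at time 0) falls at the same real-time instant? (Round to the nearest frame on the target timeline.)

frame 57498

Source frame index: (0×3600 + 38×60 + 19) × 24 + 22 = 55198.
Real time: 55198 / (24) = 27599/12 s.
Target frame: (27599/12) × (25) = 689975/12 ≈ 57497.917 → 57498.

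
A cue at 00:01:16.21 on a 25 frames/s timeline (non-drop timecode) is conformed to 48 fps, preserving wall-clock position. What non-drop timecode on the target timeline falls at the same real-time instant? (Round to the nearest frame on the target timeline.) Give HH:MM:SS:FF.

Source frame index: (0×3600 + 1×60 + 16) × 25 + 21 = 1921.
Real time: 1921 / (25) = 1921/25 s.
Target frame: (1921/25) × (48) = 92208/25 ≈ 3688.320 → 3688.
At 48 labels/s: frame 3688 → 00:01:16:40.

00:01:16:40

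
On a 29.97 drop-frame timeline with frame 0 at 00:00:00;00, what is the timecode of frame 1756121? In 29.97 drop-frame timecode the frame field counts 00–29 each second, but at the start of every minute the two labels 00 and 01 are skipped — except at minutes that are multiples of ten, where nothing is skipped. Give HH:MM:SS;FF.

16:16:35;29

Each 10-minute DF block holds 10 × 60 × 30 − 9 × 2 = 17982 frames. 1756121 ÷ 17982 → 97 full blocks, remainder 11867.
Within the partial block the first minute is 1800 frames and each further minute 1798, so 6 further minute boundaries passed. Total skipped labels = 18 × 97 + 2 × 6 = 1758.
Non-drop label index = 1756121 + 1758 = 1757879; at 30 labels/s that is 16:16:35:29, i.e. DF 16:16:35;29.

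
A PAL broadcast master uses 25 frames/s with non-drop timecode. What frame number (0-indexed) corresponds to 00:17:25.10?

Total seconds to the label: (0 × 3600 + 17 × 60 + 25) = 1045.
Frame index = 1045 × 25 + 10 = 26135.

frame 26135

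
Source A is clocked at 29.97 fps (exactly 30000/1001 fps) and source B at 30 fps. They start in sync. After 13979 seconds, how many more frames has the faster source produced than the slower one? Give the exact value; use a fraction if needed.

59910/143 frames

A emits 30000/1001 × 13979 = 59910000/143 frames; B emits 30 × 13979 = 419370.
Difference = 59910/143 frames (≈ 418.9510); B is ahead of A.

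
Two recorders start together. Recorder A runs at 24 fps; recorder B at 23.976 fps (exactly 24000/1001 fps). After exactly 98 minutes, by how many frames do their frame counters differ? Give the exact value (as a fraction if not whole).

98 min = 5880 s.
A emits 24 × 5880 = 141120 frames; B emits 24000/1001 × 5880 = 20160000/143.
Difference = 20160/143 frames (≈ 140.9790); B is behind A.

20160/143 frames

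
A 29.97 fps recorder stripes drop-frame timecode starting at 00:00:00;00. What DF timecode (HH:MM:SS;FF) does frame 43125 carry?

00:23:58;27

Each 10-minute DF block holds 10 × 60 × 30 − 9 × 2 = 17982 frames. 43125 ÷ 17982 → 2 full blocks, remainder 7161.
Within the partial block the first minute is 1800 frames and each further minute 1798, so 3 further minute boundaries passed. Total skipped labels = 18 × 2 + 2 × 3 = 42.
Non-drop label index = 43125 + 42 = 43167; at 30 labels/s that is 00:23:58:27, i.e. DF 00:23:58;27.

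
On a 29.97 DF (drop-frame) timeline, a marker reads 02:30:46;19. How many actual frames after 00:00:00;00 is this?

Complete 10-minute blocks: 15, each 17982 frames → 269730.
Remaining 0 whole minutes in the current block: 0 frames.
Within the current minute: 46 × 30 + 19 = 1399. Total = 269730 + 0 + 1399 = 271129.

271129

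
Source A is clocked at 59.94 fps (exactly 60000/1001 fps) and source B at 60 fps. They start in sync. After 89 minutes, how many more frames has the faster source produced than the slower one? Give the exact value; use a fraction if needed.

320400/1001 frames

89 min = 5340 s.
A emits 60000/1001 × 5340 = 320400000/1001 frames; B emits 60 × 5340 = 320400.
Difference = 320400/1001 frames (≈ 320.0799); B is ahead of A.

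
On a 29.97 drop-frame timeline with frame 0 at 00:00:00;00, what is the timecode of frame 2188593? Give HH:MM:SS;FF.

20:17:06;05

Ten DF minutes hold 17982 frames, so frame 2188593 lies in block 121 (frames 2175822–2193803) with 12771 frames into that block.
The block's first minute is 1800 frames and the rest 1798 each; 12771 frames reaches minute 7, so 121 × 18 + 7 × 2 = 2192 labels have been skipped so far.
Adding those back, label number 2188593 + 2192 = 2190785 at 30 labels/s is 73026 s + 5 f = 20 h 17 min 6 s frame 5, i.e. 20:17:06;05.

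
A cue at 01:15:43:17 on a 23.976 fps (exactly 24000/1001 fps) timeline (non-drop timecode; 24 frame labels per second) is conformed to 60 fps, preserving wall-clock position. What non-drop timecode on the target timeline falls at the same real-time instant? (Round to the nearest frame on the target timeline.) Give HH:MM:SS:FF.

01:15:48:15

Source frame index: (1×3600 + 15×60 + 43) × 24 + 17 = 109049.
Real time: 109049 / (24000/1001) = 109158049/24000 s.
Target frame: (109158049/24000) × (60) = 109158049/400 ≈ 272895.122 → 272895.
At 60 labels/s: frame 272895 → 01:15:48:15.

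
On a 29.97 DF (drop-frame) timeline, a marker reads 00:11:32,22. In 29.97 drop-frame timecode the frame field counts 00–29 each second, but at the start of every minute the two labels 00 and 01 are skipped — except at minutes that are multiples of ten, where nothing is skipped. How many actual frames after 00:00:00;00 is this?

20762

Complete 10-minute blocks: 1, each 17982 frames → 17982.
Remaining 1 whole minute in the current block: 1800 + 0 × 1798 = 1800 frames.
Within the current minute: 32 × 30 + 22 − 2 = 980 (labels ;00/;01 skipped at this minute). Total = 17982 + 1800 + 980 = 20762.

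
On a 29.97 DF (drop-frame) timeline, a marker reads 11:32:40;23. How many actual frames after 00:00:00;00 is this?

Complete 10-minute blocks: 69, each 17982 frames → 1240758.
Remaining 2 whole minutes in the current block: 1800 + 1 × 1798 = 3598 frames.
Within the current minute: 40 × 30 + 23 − 2 = 1221 (labels ;00/;01 skipped at this minute). Total = 1240758 + 3598 + 1221 = 1245577.

1245577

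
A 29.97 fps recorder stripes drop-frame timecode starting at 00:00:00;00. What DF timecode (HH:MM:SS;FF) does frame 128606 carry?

Each 10-minute DF block holds 10 × 60 × 30 − 9 × 2 = 17982 frames. 128606 ÷ 17982 → 7 full blocks, remainder 2732.
Within the partial block the first minute is 1800 frames and each further minute 1798, so 1 further minute boundary passed. Total skipped labels = 18 × 7 + 2 × 1 = 128.
Non-drop label index = 128606 + 128 = 128734; at 30 labels/s that is 01:11:31:04, i.e. DF 01:11:31;04.

01:11:31;04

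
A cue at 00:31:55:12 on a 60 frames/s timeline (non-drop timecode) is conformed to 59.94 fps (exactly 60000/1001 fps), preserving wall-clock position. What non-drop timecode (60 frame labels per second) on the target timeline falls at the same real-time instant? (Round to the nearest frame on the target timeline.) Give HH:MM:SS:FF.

Source frame index: (0×3600 + 31×60 + 55) × 60 + 12 = 114912.
Real time: 114912 / (60) = 9576/5 s.
Target frame: (9576/5) × (60000/1001) = 16416000/143 ≈ 114797.203 → 114797.
At 60 labels/s: frame 114797 → 00:31:53:17.

00:31:53:17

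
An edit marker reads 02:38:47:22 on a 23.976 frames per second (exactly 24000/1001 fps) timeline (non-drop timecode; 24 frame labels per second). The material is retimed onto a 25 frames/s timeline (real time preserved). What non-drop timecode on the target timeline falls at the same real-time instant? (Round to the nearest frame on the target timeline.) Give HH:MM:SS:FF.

02:38:57:11

Source frame index: (2×3600 + 38×60 + 47) × 24 + 22 = 228670.
Real time: 228670 / (24000/1001) = 22889867/2400 s.
Target frame: (22889867/2400) × (25) = 22889867/96 ≈ 238436.115 → 238436.
At 25 labels/s: frame 238436 → 02:38:57:11.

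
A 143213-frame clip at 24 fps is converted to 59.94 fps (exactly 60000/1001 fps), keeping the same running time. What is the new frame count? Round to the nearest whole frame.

Frames at target rate = 143213 × (60000/1001) / (24) = 51147500/143 ≈ 357674.825.
Nearest whole frame: 357675.

357675 frames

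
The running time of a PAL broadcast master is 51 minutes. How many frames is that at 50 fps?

153000 frames

51 min = 3060 s.
Frames = 3060 × 50 = 153000.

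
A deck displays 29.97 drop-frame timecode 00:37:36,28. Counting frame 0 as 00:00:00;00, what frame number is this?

As if non-drop at 30 labels/s: (0 × 3600 + 37 × 60 + 36) × 30 + 28 = 67708.
Minute boundaries passed: 37; those not divisible by 10: 37 − 3 = 34; dropped labels = 2 × 34 = 68.
Actual frame index = 67708 − 68 = 67640.

67640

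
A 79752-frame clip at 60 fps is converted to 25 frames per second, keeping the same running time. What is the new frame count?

33230 frames

Target frames = source frames × (target rate / source rate) = 79752 × (25)/(60) = 79752 × 5/12 = 33230.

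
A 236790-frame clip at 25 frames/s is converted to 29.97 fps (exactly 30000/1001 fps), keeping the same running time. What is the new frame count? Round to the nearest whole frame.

283864 frames

Frames at target rate = 236790 × (30000/1001) / (25) = 284148000/1001 ≈ 283864.136.
Nearest whole frame: 283864.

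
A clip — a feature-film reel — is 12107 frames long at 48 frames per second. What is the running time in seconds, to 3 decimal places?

Running time = 12107 × 1/48 = 12107/48 s ≈ 252.229 s.

252.229 seconds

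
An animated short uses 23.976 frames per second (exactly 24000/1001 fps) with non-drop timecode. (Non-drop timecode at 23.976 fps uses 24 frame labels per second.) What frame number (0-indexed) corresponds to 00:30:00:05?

Total seconds to the label: (0 × 3600 + 30 × 60 + 0) = 1800.
Frame index = 1800 × 24 + 5 = 43205.

frame 43205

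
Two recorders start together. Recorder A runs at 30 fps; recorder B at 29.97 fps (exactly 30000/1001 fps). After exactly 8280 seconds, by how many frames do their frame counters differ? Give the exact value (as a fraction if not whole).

248400/1001 frames

A emits 30 × 8280 = 248400 frames; B emits 30000/1001 × 8280 = 248400000/1001.
Difference = 248400/1001 frames (≈ 248.1518); B is behind A.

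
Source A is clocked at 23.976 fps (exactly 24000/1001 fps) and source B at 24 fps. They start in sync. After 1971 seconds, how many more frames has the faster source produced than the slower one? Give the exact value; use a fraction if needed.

A emits 24000/1001 × 1971 = 47304000/1001 frames; B emits 24 × 1971 = 47304.
Difference = 47304/1001 frames (≈ 47.2567); B is ahead of A.

47304/1001 frames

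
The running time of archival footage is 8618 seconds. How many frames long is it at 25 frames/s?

215450 frames

Frames = 8618 × 25 = 215450.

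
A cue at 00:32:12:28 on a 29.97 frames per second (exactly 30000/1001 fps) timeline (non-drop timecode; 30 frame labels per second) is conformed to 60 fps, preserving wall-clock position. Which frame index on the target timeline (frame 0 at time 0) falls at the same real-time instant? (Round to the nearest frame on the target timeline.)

Source frame index: (0×3600 + 32×60 + 12) × 30 + 28 = 57988.
Real time: 57988 / (30000/1001) = 14511497/7500 s.
Target frame: (14511497/7500) × (60) = 14511497/125 ≈ 116091.976 → 116092.

frame 116092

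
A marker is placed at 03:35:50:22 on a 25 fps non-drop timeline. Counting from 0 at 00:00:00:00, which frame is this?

Total seconds to the label: (3 × 3600 + 35 × 60 + 50) = 12950.
Frame index = 12950 × 25 + 22 = 323772.

323772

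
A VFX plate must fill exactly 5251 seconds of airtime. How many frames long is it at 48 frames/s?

252048 frames

Frames = 5251 × 48 = 252048.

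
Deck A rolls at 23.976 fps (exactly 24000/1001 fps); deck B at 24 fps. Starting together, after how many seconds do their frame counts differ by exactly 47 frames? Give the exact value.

The gap grows by |24 − 24000/1001| = 24/1001 frames per second.
Time for a 47-frame gap: 47 ÷ (24/1001) = 47047/24 s.

47047/24 seconds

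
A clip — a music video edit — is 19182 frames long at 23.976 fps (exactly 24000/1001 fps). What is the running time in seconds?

Running time = 19182 / (24000/1001) = 800.04925 s.

800.04925 seconds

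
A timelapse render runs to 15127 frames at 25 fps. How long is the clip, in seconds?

605.08 seconds

Running time = 15127 / (25) = 605.08 s.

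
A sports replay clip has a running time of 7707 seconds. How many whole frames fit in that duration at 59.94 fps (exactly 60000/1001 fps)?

461958 frames

Frames = 7707 × 60000/1001 = 66060000/143 ≈ 461958.0420.
Complete frames: 461958.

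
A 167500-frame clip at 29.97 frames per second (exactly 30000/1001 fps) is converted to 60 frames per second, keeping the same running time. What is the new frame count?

335335 frames

Target frames = source frames × (target rate / source rate) = 167500 × (60)/(30000/1001) = 167500 × 1001/500 = 335335.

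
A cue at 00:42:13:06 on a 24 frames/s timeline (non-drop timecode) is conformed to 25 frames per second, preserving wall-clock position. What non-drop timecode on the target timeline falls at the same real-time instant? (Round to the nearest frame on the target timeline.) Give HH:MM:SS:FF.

00:42:13:06

Source frame index: (0×3600 + 42×60 + 13) × 24 + 6 = 60798.
Real time: 60798 / (24) = 10133/4 s.
Target frame: (10133/4) × (25) = 253325/4 ≈ 63331.250 → 63331.
At 25 labels/s: frame 63331 → 00:42:13:06.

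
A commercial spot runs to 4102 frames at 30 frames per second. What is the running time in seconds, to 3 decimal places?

Running time = 4102 × 1/30 = 2051/15 s ≈ 136.733 s.

136.733 seconds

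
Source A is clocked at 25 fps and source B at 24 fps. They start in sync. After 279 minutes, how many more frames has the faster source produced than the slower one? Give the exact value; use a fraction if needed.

279 min = 16740 s.
A emits 25 × 16740 = 418500 frames; B emits 24 × 16740 = 401760.
Difference = 16740 frames; B is behind A.

16740 frames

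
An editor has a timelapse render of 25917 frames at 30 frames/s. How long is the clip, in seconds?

863.9 seconds

Running time = 25917 / (30) = 863.9 s.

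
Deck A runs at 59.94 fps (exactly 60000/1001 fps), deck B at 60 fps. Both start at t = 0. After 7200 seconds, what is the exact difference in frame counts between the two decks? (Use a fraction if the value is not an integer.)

432000/1001 frames

A emits 60000/1001 × 7200 = 432000000/1001 frames; B emits 60 × 7200 = 432000.
Difference = 432000/1001 frames (≈ 431.5684); B is ahead of A.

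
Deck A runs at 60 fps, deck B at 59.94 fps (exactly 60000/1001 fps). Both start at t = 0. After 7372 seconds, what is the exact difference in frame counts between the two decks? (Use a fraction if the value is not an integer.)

A emits 60 × 7372 = 442320 frames; B emits 60000/1001 × 7372 = 442320000/1001.
Difference = 442320/1001 frames (≈ 441.8781); B is behind A.

442320/1001 frames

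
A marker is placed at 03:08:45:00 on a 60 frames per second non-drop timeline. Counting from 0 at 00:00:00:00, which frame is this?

Total seconds to the label: (3 × 3600 + 8 × 60 + 45) = 11325.
Frame index = 11325 × 60 + 0 = 679500.

679500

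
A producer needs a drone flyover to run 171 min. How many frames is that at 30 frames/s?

307800 frames

171 min = 10260 s.
Frames = 10260 × 30 = 307800.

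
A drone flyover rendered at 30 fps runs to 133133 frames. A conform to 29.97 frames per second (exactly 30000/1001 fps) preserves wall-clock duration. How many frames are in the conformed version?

133000 frames

Target frames = source frames × (target rate / source rate) = 133133 × (30000/1001)/(30) = 133133 × 1000/1001 = 133000.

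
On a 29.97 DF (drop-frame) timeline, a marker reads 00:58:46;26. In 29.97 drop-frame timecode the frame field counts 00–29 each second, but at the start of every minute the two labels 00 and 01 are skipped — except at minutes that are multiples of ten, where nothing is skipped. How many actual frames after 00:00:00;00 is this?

Complete 10-minute blocks: 5, each 17982 frames → 89910.
Remaining 8 whole minutes in the current block: 1800 + 7 × 1798 = 14386 frames.
Within the current minute: 46 × 30 + 26 − 2 = 1404 (labels ;00/;01 skipped at this minute). Total = 89910 + 14386 + 1404 = 105700.

105700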